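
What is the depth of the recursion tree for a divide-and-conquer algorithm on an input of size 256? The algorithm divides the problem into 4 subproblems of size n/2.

For divide and conquer with division factor 2:

Problem sizes at each level:
Level 0: 256
Level 1: 128
Level 2: 64
Level 3: 32
Level 4: 16
Level 5: 8
Level 6: 4
Level 7: 2
Level 8: 1

The root is level 0 and the size-1 base case is level 8 (the tree spans levels 0 through 8, i.e. 9 levels counting the root), so the depth is the number of divisions: log_2(256) = 8

The recursion tree depth is log_2(256) = 8. At each level, the problem size is divided by 2, so it takes 8 divisions to reduce to a base case of size 1. The algorithm makes 4 recursive calls at each level.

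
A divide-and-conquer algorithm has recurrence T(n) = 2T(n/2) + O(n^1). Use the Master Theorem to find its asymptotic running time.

Master Theorem for T(n) = 2T(n/2) + O(n^1):

a = 2, b = 2, c = 1
log_b(a) = log_2(2) = 1.0000

Case 2: c = 1 = log_2(2) = 1.0000
T(n) = O(n^1 log n) = O(n log n)

For T(n) = 2T(n/2) + O(n^1): log_2(2) = 1.0000. This is Case 2 of the Master Theorem (c = log_b(a), equal work at all levels), giving O(n log n).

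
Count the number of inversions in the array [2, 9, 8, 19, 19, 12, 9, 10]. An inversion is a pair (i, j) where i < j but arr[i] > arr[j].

Finding inversions in [2, 9, 8, 19, 19, 12, 9, 10]:

(1, 2): arr[1]=9 > arr[2]=8
(3, 5): arr[3]=19 > arr[5]=12
(3, 6): arr[3]=19 > arr[6]=9
(3, 7): arr[3]=19 > arr[7]=10
(4, 5): arr[4]=19 > arr[5]=12
(4, 6): arr[4]=19 > arr[6]=9
(4, 7): arr[4]=19 > arr[7]=10
(5, 6): arr[5]=12 > arr[6]=9
(5, 7): arr[5]=12 > arr[7]=10

Total inversions: 9

The array has 9 inversion(s): (1,2), (3,5), (3,6), (3,7), (4,5), (4,6), (4,7), (5,6), (5,7). Each pair (i,j) satisfies i < j and arr[i] > arr[j].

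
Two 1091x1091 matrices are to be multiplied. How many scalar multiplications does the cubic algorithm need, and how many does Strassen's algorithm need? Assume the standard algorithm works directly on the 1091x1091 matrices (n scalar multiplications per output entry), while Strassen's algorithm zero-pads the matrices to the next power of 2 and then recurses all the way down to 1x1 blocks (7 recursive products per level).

Matrix multiplication for 1091x1091 matrices:

Strassen's algorithm requires power-of-2 dimensions. Pad 1091x1091 to 2048x2048 (next power of 2).

Standard algorithm: 1091^3 = 1298596571 multiplications
Strassen's algorithm: 7^(log2(2048)) = 7^11 = 1977326743 multiplications
Difference: 1298596571 - 1977326743 = -678730172 (Strassen uses MORE here due to padding overhead — for small or just-over-power-of-2 n, padding can outweigh the per-level savings)

Standard: 1298596571 multiplications (1091^3). Strassen: 1977326743 multiplications (7^11, after padding to 2048x2048). Strassen reduces 8 recursive multiplications to 7 at each level.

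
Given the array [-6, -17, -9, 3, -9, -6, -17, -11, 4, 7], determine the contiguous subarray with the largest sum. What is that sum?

Using Kadane's algorithm on [-6, -17, -9, 3, -9, -6, -17, -11, 4, 7]:

Scanning through the array:
Position 1 (value -17): max_ending_here = -17, max_so_far = -6
Position 2 (value -9): max_ending_here = -9, max_so_far = -6
Position 3 (value 3): max_ending_here = 3, max_so_far = 3
Position 4 (value -9): max_ending_here = -6, max_so_far = 3
Position 5 (value -6): max_ending_here = -6, max_so_far = 3
Position 6 (value -17): max_ending_here = -17, max_so_far = 3
Position 7 (value -11): max_ending_here = -11, max_so_far = 3
Position 8 (value 4): max_ending_here = 4, max_so_far = 4
Position 9 (value 7): max_ending_here = 11, max_so_far = 11

Maximum subarray: [4, 7]
Maximum sum: 11

The maximum subarray is [4, 7] with sum 11. This subarray runs from index 8 to index 9.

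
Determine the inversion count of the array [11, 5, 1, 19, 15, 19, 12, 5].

Finding inversions in [11, 5, 1, 19, 15, 19, 12, 5]:

(0, 1): arr[0]=11 > arr[1]=5
(0, 2): arr[0]=11 > arr[2]=1
(0, 7): arr[0]=11 > arr[7]=5
(1, 2): arr[1]=5 > arr[2]=1
(3, 4): arr[3]=19 > arr[4]=15
(3, 6): arr[3]=19 > arr[6]=12
(3, 7): arr[3]=19 > arr[7]=5
(4, 6): arr[4]=15 > arr[6]=12
(4, 7): arr[4]=15 > arr[7]=5
(5, 6): arr[5]=19 > arr[6]=12
(5, 7): arr[5]=19 > arr[7]=5
(6, 7): arr[6]=12 > arr[7]=5

Total inversions: 12

The array has 12 inversion(s): (0,1), (0,2), (0,7), (1,2), (3,4), (3,6), (3,7), (4,6), (4,7), (5,6), (5,7), (6,7). Each pair (i,j) satisfies i < j and arr[i] > arr[j].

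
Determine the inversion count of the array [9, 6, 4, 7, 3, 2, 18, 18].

Finding inversions in [9, 6, 4, 7, 3, 2, 18, 18]:

(0, 1): arr[0]=9 > arr[1]=6
(0, 2): arr[0]=9 > arr[2]=4
(0, 3): arr[0]=9 > arr[3]=7
(0, 4): arr[0]=9 > arr[4]=3
(0, 5): arr[0]=9 > arr[5]=2
(1, 2): arr[1]=6 > arr[2]=4
(1, 4): arr[1]=6 > arr[4]=3
(1, 5): arr[1]=6 > arr[5]=2
(2, 4): arr[2]=4 > arr[4]=3
(2, 5): arr[2]=4 > arr[5]=2
(3, 4): arr[3]=7 > arr[4]=3
(3, 5): arr[3]=7 > arr[5]=2
(4, 5): arr[4]=3 > arr[5]=2

Total inversions: 13

The array has 13 inversion(s): (0,1), (0,2), (0,3), (0,4), (0,5), (1,2), (1,4), (1,5), (2,4), (2,5), (3,4), (3,5), (4,5). Each pair (i,j) satisfies i < j and arr[i] > arr[j].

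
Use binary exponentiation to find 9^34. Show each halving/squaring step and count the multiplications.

Computing 9^34 by squaring (build up from 9^1; each line after the first costs one multiplication):

9^1 = 9
9^2 = (9^1)^2 = 9^2 = 81
9^4 = (9^2)^2 = 81^2 = 6561
9^8 = (9^4)^2 = 6561^2 = 43046721
9^16 = (9^8)^2 = 43046721^2 = 1853020188851841
9^17 = 9 * 9^16 = 9 * 1853020188851841 = 16677181699666569
9^34 = (9^17)^2 = 16677181699666569^2 = 278128389443693511257285776231761

Result: 278128389443693511257285776231761
Multiplications needed: 6 (6 lines after 9^1)

9^34 = 278128389443693511257285776231761. Using exponentiation by squaring, this requires 6 multiplications. The key idea: if the exponent is even, square the half-power; if odd, multiply by the base once.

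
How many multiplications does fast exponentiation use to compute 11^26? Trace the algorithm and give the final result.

Computing 11^26 by squaring (build up from 11^1; each line after the first costs one multiplication):

11^1 = 11
11^2 = (11^1)^2 = 11^2 = 121
11^3 = 11 * 11^2 = 11 * 121 = 1331
11^6 = (11^3)^2 = 1331^2 = 1771561
11^12 = (11^6)^2 = 1771561^2 = 3138428376721
11^13 = 11 * 11^12 = 11 * 3138428376721 = 34522712143931
11^26 = (11^13)^2 = 34522712143931^2 = 1191817653772720942460132761

Result: 1191817653772720942460132761
Multiplications needed: 6 (6 lines after 11^1)

11^26 = 1191817653772720942460132761. Using exponentiation by squaring, this requires 6 multiplications. The key idea: if the exponent is even, square the half-power; if odd, multiply by the base once.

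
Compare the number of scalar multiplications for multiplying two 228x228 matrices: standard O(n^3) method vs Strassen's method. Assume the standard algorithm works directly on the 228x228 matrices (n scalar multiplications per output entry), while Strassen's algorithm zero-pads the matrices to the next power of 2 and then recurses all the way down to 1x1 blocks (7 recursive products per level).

Matrix multiplication for 228x228 matrices:

Strassen's algorithm requires power-of-2 dimensions. Pad 228x228 to 256x256 (next power of 2).

Standard algorithm: 228^3 = 11852352 multiplications
Strassen's algorithm: 7^(log2(256)) = 7^8 = 5764801 multiplications
Savings: 11852352 - 5764801 = 6087551 multiplications

Standard: 11852352 multiplications (228^3). Strassen: 5764801 multiplications (7^8, after padding to 256x256). Strassen reduces 8 recursive multiplications to 7 at each level.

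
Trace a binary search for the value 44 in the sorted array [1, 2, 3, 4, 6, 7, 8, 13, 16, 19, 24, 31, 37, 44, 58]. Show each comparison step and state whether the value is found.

Binary search for 44 in [1, 2, 3, 4, 6, 7, 8, 13, 16, 19, 24, 31, 37, 44, 58]:

lo=0, hi=14, mid=7, arr[mid]=13 -> 13 < 44, search right half
lo=8, hi=14, mid=11, arr[mid]=31 -> 31 < 44, search right half
lo=12, hi=14, mid=13, arr[mid]=44 -> Found target at index 13!

Binary search finds 44 at index 13 after 3 comparisons. The search repeatedly halves the search space by comparing with the middle element.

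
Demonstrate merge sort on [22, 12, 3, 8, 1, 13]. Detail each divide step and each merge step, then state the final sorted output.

Merge sort trace:

Split: [22, 12, 3, 8, 1, 13] -> [22, 12, 3] and [8, 1, 13]
  Split: [22, 12, 3] -> [22] and [12, 3]
    Split: [12, 3] -> [12] and [3]
    Merge: [12] + [3] -> [3, 12]
  Merge: [22] + [3, 12] -> [3, 12, 22]
  Split: [8, 1, 13] -> [8] and [1, 13]
    Split: [1, 13] -> [1] and [13]
    Merge: [1] + [13] -> [1, 13]
  Merge: [8] + [1, 13] -> [1, 8, 13]
Merge: [3, 12, 22] + [1, 8, 13] -> [1, 3, 8, 12, 13, 22]

Final sorted array: [1, 3, 8, 12, 13, 22]

The merge sort proceeds by recursively splitting the array and merging sorted halves.
After all merges, the sorted array is [1, 3, 8, 12, 13, 22].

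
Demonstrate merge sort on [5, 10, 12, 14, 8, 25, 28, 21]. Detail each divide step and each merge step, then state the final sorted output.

Merge sort trace:

Split: [5, 10, 12, 14, 8, 25, 28, 21] -> [5, 10, 12, 14] and [8, 25, 28, 21]
  Split: [5, 10, 12, 14] -> [5, 10] and [12, 14]
    Split: [5, 10] -> [5] and [10]
    Merge: [5] + [10] -> [5, 10]
    Split: [12, 14] -> [12] and [14]
    Merge: [12] + [14] -> [12, 14]
  Merge: [5, 10] + [12, 14] -> [5, 10, 12, 14]
  Split: [8, 25, 28, 21] -> [8, 25] and [28, 21]
    Split: [8, 25] -> [8] and [25]
    Merge: [8] + [25] -> [8, 25]
    Split: [28, 21] -> [28] and [21]
    Merge: [28] + [21] -> [21, 28]
  Merge: [8, 25] + [21, 28] -> [8, 21, 25, 28]
Merge: [5, 10, 12, 14] + [8, 21, 25, 28] -> [5, 8, 10, 12, 14, 21, 25, 28]

Final sorted array: [5, 8, 10, 12, 14, 21, 25, 28]

The merge sort proceeds by recursively splitting the array and merging sorted halves.
After all merges, the sorted array is [5, 8, 10, 12, 14, 21, 25, 28].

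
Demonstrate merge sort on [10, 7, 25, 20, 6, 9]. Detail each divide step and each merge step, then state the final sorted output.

Merge sort trace:

Split: [10, 7, 25, 20, 6, 9] -> [10, 7, 25] and [20, 6, 9]
  Split: [10, 7, 25] -> [10] and [7, 25]
    Split: [7, 25] -> [7] and [25]
    Merge: [7] + [25] -> [7, 25]
  Merge: [10] + [7, 25] -> [7, 10, 25]
  Split: [20, 6, 9] -> [20] and [6, 9]
    Split: [6, 9] -> [6] and [9]
    Merge: [6] + [9] -> [6, 9]
  Merge: [20] + [6, 9] -> [6, 9, 20]
Merge: [7, 10, 25] + [6, 9, 20] -> [6, 7, 9, 10, 20, 25]

Final sorted array: [6, 7, 9, 10, 20, 25]

The merge sort proceeds by recursively splitting the array and merging sorted halves.
After all merges, the sorted array is [6, 7, 9, 10, 20, 25].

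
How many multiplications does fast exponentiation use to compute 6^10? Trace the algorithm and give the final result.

Computing 6^10 by squaring (build up from 6^1; each line after the first costs one multiplication):

6^1 = 6
6^2 = (6^1)^2 = 6^2 = 36
6^4 = (6^2)^2 = 36^2 = 1296
6^5 = 6 * 6^4 = 6 * 1296 = 7776
6^10 = (6^5)^2 = 7776^2 = 60466176

Result: 60466176
Multiplications needed: 4 (4 lines after 6^1)

6^10 = 60466176. Using exponentiation by squaring, this requires 4 multiplications. The key idea: if the exponent is even, square the half-power; if odd, multiply by the base once.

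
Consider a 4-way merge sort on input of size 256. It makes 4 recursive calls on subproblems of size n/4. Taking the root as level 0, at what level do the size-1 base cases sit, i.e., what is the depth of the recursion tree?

For divide and conquer with division factor 4:

Problem sizes at each level:
Level 0: 256
Level 1: 64
Level 2: 16
Level 3: 4
Level 4: 1

The root is level 0 and the size-1 base case is level 4 (the tree spans levels 0 through 4, i.e. 5 levels counting the root), so the depth is the number of divisions: log_4(256) = 4

The recursion tree depth is log_4(256) = 4. At each level, the problem size is divided by 4, so it takes 4 divisions to reduce to a base case of size 1. The algorithm makes 4 recursive calls at each level.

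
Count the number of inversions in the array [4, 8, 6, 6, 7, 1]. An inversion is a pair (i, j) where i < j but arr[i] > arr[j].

Finding inversions in [4, 8, 6, 6, 7, 1]:

(0, 5): arr[0]=4 > arr[5]=1
(1, 2): arr[1]=8 > arr[2]=6
(1, 3): arr[1]=8 > arr[3]=6
(1, 4): arr[1]=8 > arr[4]=7
(1, 5): arr[1]=8 > arr[5]=1
(2, 5): arr[2]=6 > arr[5]=1
(3, 5): arr[3]=6 > arr[5]=1
(4, 5): arr[4]=7 > arr[5]=1

Total inversions: 8

The array has 8 inversion(s): (0,5), (1,2), (1,3), (1,4), (1,5), (2,5), (3,5), (4,5). Each pair (i,j) satisfies i < j and arr[i] > arr[j].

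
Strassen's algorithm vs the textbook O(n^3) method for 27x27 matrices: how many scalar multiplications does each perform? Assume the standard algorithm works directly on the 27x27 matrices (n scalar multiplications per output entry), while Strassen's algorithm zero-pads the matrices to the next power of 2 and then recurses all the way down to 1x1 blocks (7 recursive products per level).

Matrix multiplication for 27x27 matrices:

Strassen's algorithm requires power-of-2 dimensions. Pad 27x27 to 32x32 (next power of 2).

Standard algorithm: 27^3 = 19683 multiplications
Strassen's algorithm: 7^(log2(32)) = 7^5 = 16807 multiplications
Savings: 19683 - 16807 = 2876 multiplications

Standard: 19683 multiplications (27^3). Strassen: 16807 multiplications (7^5, after padding to 32x32). Strassen reduces 8 recursive multiplications to 7 at each level.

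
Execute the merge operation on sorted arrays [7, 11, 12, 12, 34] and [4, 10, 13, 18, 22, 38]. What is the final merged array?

Merging process:

Compare 7 vs 4: take 4 from right. Merged: [4]
Compare 7 vs 10: take 7 from left. Merged: [4, 7]
Compare 11 vs 10: take 10 from right. Merged: [4, 7, 10]
Compare 11 vs 13: take 11 from left. Merged: [4, 7, 10, 11]
Compare 12 vs 13: take 12 from left. Merged: [4, 7, 10, 11, 12]
Compare 12 vs 13: take 12 from left. Merged: [4, 7, 10, 11, 12, 12]
Compare 34 vs 13: take 13 from right. Merged: [4, 7, 10, 11, 12, 12, 13]
Compare 34 vs 18: take 18 from right. Merged: [4, 7, 10, 11, 12, 12, 13, 18]
Compare 34 vs 22: take 22 from right. Merged: [4, 7, 10, 11, 12, 12, 13, 18, 22]
Compare 34 vs 38: take 34 from left. Merged: [4, 7, 10, 11, 12, 12, 13, 18, 22, 34]
Append remaining from right: [38]. Merged: [4, 7, 10, 11, 12, 12, 13, 18, 22, 34, 38]

Final merged array: [4, 7, 10, 11, 12, 12, 13, 18, 22, 34, 38]
Total comparisons: 10

The merged array is [4, 7, 10, 11, 12, 12, 13, 18, 22, 34, 38], requiring 10 comparisons. The merge step runs in O(n) time where n is the total number of elements.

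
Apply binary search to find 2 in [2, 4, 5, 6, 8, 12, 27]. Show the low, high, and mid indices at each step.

Binary search for 2 in [2, 4, 5, 6, 8, 12, 27]:

lo=0, hi=6, mid=3, arr[mid]=6 -> 6 > 2, search left half
lo=0, hi=2, mid=1, arr[mid]=4 -> 4 > 2, search left half
lo=0, hi=0, mid=0, arr[mid]=2 -> Found target at index 0!

Binary search finds 2 at index 0 after 3 comparisons. The search repeatedly halves the search space by comparing with the middle element.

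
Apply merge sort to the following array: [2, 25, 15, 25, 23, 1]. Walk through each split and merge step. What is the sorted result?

Merge sort trace:

Split: [2, 25, 15, 25, 23, 1] -> [2, 25, 15] and [25, 23, 1]
  Split: [2, 25, 15] -> [2] and [25, 15]
    Split: [25, 15] -> [25] and [15]
    Merge: [25] + [15] -> [15, 25]
  Merge: [2] + [15, 25] -> [2, 15, 25]
  Split: [25, 23, 1] -> [25] and [23, 1]
    Split: [23, 1] -> [23] and [1]
    Merge: [23] + [1] -> [1, 23]
  Merge: [25] + [1, 23] -> [1, 23, 25]
Merge: [2, 15, 25] + [1, 23, 25] -> [1, 2, 15, 23, 25, 25]

Final sorted array: [1, 2, 15, 23, 25, 25]

The merge sort proceeds by recursively splitting the array and merging sorted halves.
After all merges, the sorted array is [1, 2, 15, 23, 25, 25].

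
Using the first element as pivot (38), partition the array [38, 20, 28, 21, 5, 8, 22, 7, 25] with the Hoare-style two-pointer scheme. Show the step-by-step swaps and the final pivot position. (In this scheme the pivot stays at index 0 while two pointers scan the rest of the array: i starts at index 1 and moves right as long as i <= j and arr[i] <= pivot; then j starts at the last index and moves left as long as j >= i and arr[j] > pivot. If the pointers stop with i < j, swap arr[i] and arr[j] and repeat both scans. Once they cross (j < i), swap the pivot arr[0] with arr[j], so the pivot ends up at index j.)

Hoare-style two-pointer partition with pivot = 38:

Initial array: [38, 20, 28, 21, 5, 8, 22, 7, 25]

Pointers start at i = 1, j = 8.
i ends at 9, j ends at 8: the pointers have crossed (j < i), so scanning stops.

Swap pivot arr[0] with arr[8] to place pivot at position 8: [25, 20, 28, 21, 5, 8, 22, 7, 38]
Pivot position: 8

After partitioning with pivot 38, the array becomes [25, 20, 28, 21, 5, 8, 22, 7, 38]. The pivot is placed at index 8. All elements to the left of the pivot are <= 38, and all elements to the right are > 38.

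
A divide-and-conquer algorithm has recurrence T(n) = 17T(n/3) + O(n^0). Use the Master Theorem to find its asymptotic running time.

Master Theorem for T(n) = 17T(n/3) + O(n^0):

a = 17, b = 3, c = 0
log_b(a) = log_3(17) = 2.5789

Case 1: c = 0 < log_3(17) = 2.5789
T(n) = O(n^(log_3 17))

For T(n) = 17T(n/3) + O(n^0): log_3(17) = 2.5789. This is Case 1 of the Master Theorem (c < log_b(a), work dominated by leaves), giving O(n^(log_3 17)).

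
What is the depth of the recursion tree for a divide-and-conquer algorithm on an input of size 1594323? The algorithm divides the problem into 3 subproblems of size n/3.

For divide and conquer with division factor 3:

Problem sizes at each level:
Level 0: 1594323
Level 1: 531441
Level 2: 177147
Level 3: 59049
Level 4: 19683
Level 5: 6561
Level 6: 2187
Level 7: 729
Level 8: 243
Level 9: 81
Level 10: 27
Level 11: 9
Level 12: 3
Level 13: 1

The root is level 0 and the size-1 base case is level 13 (the tree spans levels 0 through 13, i.e. 14 levels counting the root), so the depth is the number of divisions: log_3(1594323) = 13

The recursion tree depth is log_3(1594323) = 13. At each level, the problem size is divided by 3, so it takes 13 divisions to reduce to a base case of size 1. The algorithm makes 3 recursive calls at each level.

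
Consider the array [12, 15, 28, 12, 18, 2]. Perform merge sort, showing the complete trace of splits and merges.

Merge sort trace:

Split: [12, 15, 28, 12, 18, 2] -> [12, 15, 28] and [12, 18, 2]
  Split: [12, 15, 28] -> [12] and [15, 28]
    Split: [15, 28] -> [15] and [28]
    Merge: [15] + [28] -> [15, 28]
  Merge: [12] + [15, 28] -> [12, 15, 28]
  Split: [12, 18, 2] -> [12] and [18, 2]
    Split: [18, 2] -> [18] and [2]
    Merge: [18] + [2] -> [2, 18]
  Merge: [12] + [2, 18] -> [2, 12, 18]
Merge: [12, 15, 28] + [2, 12, 18] -> [2, 12, 12, 15, 18, 28]

Final sorted array: [2, 12, 12, 15, 18, 28]

The merge sort proceeds by recursively splitting the array and merging sorted halves.
After all merges, the sorted array is [2, 12, 12, 15, 18, 28].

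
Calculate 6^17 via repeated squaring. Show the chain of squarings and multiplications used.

Computing 6^17 by squaring (build up from 6^1; each line after the first costs one multiplication):

6^1 = 6
6^2 = (6^1)^2 = 6^2 = 36
6^4 = (6^2)^2 = 36^2 = 1296
6^8 = (6^4)^2 = 1296^2 = 1679616
6^16 = (6^8)^2 = 1679616^2 = 2821109907456
6^17 = 6 * 6^16 = 6 * 2821109907456 = 16926659444736

Result: 16926659444736
Multiplications needed: 5 (5 lines after 6^1)

6^17 = 16926659444736. Using exponentiation by squaring, this requires 5 multiplications. The key idea: if the exponent is even, square the half-power; if odd, multiply by the base once.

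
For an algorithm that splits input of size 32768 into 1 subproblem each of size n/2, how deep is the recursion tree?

For divide and conquer with division factor 2:

Problem sizes at each level:
Level 0: 32768
Level 1: 16384
Level 2: 8192
Level 3: 4096
Level 4: 2048
Level 5: 1024
Level 6: 512
Level 7: 256
Level 8: 128
Level 9: 64
Level 10: 32
Level 11: 16
Level 12: 8
Level 13: 4
Level 14: 2
Level 15: 1

The root is level 0 and the size-1 base case is level 15 (the tree spans levels 0 through 15, i.e. 16 levels counting the root), so the depth is the number of divisions: log_2(32768) = 15

The recursion tree depth is log_2(32768) = 15. At each level, the problem size is divided by 2, so it takes 15 divisions to reduce to a base case of size 1. The algorithm makes 1 recursive call at each level.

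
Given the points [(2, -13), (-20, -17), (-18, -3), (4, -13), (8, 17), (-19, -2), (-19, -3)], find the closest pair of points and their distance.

Computing all pairwise distances among 7 points:

d((2, -13), (-20, -17)) = 22.3607
d((2, -13), (-18, -3)) = 22.3607
d((2, -13), (4, -13)) = 2.0
d((2, -13), (8, 17)) = 30.5941
d((2, -13), (-19, -2)) = 23.7065
d((2, -13), (-19, -3)) = 23.2594
d((-20, -17), (-18, -3)) = 14.1421
d((-20, -17), (4, -13)) = 24.3311
d((-20, -17), (8, 17)) = 44.0454
d((-20, -17), (-19, -2)) = 15.0333
d((-20, -17), (-19, -3)) = 14.0357
d((-18, -3), (4, -13)) = 24.1661
d((-18, -3), (8, 17)) = 32.8024
d((-18, -3), (-19, -2)) = 1.4142
d((-18, -3), (-19, -3)) = 1.0 <-- minimum
d((4, -13), (8, 17)) = 30.2655
d((4, -13), (-19, -2)) = 25.4951
d((4, -13), (-19, -3)) = 25.0799
d((8, 17), (-19, -2)) = 33.0151
d((8, 17), (-19, -3)) = 33.6006
d((-19, -2), (-19, -3)) = 1.0 <-- minimum

Minimum distance: 1.0 (tie among 2 pairs: (-18, -3) and (-19, -3); (-19, -2) and (-19, -3))

The minimum Euclidean distance is 1.0. There is a tie: 2 pairs achieve this minimum — (-18, -3) and (-19, -3); (-19, -2) and (-19, -3). Any of these is a valid closest pair. For 7 points, brute-force pairwise comparison is shown above. For large n, the divide-and-conquer algorithm (sort by x, recurse on halves, check the dividing strip) achieves O(n log n).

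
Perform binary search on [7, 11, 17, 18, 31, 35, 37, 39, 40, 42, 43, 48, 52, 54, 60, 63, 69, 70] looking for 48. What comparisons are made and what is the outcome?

Binary search for 48 in [7, 11, 17, 18, 31, 35, 37, 39, 40, 42, 43, 48, 52, 54, 60, 63, 69, 70]:

lo=0, hi=17, mid=8, arr[mid]=40 -> 40 < 48, search right half
lo=9, hi=17, mid=13, arr[mid]=54 -> 54 > 48, search left half
lo=9, hi=12, mid=10, arr[mid]=43 -> 43 < 48, search right half
lo=11, hi=12, mid=11, arr[mid]=48 -> Found target at index 11!

Binary search finds 48 at index 11 after 4 comparisons. The search repeatedly halves the search space by comparing with the middle element.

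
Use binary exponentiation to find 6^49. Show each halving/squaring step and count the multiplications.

Computing 6^49 by squaring (build up from 6^1; each line after the first costs one multiplication):

6^1 = 6
6^2 = (6^1)^2 = 6^2 = 36
6^3 = 6 * 6^2 = 6 * 36 = 216
6^6 = (6^3)^2 = 216^2 = 46656
6^12 = (6^6)^2 = 46656^2 = 2176782336
6^24 = (6^12)^2 = 2176782336^2 = 4738381338321616896
6^48 = (6^24)^2 = 4738381338321616896^2 = 22452257707354557240087211123792674816
6^49 = 6 * 6^48 = 6 * 22452257707354557240087211123792674816 = 134713546244127343440523266742756048896

Result: 134713546244127343440523266742756048896
Multiplications needed: 7 (7 lines after 6^1)

6^49 = 134713546244127343440523266742756048896. Using exponentiation by squaring, this requires 7 multiplications. The key idea: if the exponent is even, square the half-power; if odd, multiply by the base once.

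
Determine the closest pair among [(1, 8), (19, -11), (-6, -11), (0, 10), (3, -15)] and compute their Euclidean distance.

Computing all pairwise distances among 5 points:

d((1, 8), (19, -11)) = 26.1725
d((1, 8), (-6, -11)) = 20.2485
d((1, 8), (0, 10)) = 2.2361 <-- minimum
d((1, 8), (3, -15)) = 23.0868
d((19, -11), (-6, -11)) = 25.0
d((19, -11), (0, 10)) = 28.3196
d((19, -11), (3, -15)) = 16.4924
d((-6, -11), (0, 10)) = 21.8403
d((-6, -11), (3, -15)) = 9.8489
d((0, 10), (3, -15)) = 25.1794

Closest pair: (1, 8) and (0, 10) with distance 2.2361

The closest pair is (1, 8) and (0, 10) with Euclidean distance 2.2361. For 5 points, brute-force pairwise comparison is shown above. For large n, the divide-and-conquer algorithm (sort by x, recurse on halves, check the dividing strip) achieves O(n log n).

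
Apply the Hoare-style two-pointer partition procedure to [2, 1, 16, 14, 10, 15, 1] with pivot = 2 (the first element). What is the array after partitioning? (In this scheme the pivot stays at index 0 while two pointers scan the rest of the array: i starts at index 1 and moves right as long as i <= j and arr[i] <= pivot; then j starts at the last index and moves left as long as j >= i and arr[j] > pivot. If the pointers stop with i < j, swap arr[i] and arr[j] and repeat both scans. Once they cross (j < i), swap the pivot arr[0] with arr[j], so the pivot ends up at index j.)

Hoare-style two-pointer partition with pivot = 2:

Initial array: [2, 1, 16, 14, 10, 15, 1]

Pointers start at i = 1, j = 6.
i stops at index 2 (arr[2]=16 > 2), j stops at index 6 (arr[6]=1 <= 2): swap arr[2] and arr[6], array becomes [2, 1, 1, 14, 10, 15, 16]
i ends at 3, j ends at 2: the pointers have crossed (j < i), so scanning stops.

Swap pivot arr[0] with arr[2] to place pivot at position 2: [1, 1, 2, 14, 10, 15, 16]
Pivot position: 2

After partitioning with pivot 2, the array becomes [1, 1, 2, 14, 10, 15, 16]. The pivot is placed at index 2. All elements to the left of the pivot are <= 2, and all elements to the right are > 2.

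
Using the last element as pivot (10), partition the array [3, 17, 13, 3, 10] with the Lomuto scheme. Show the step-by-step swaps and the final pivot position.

Lomuto partition with pivot = 10:

Initial array: [3, 17, 13, 3, 10]

arr[0]=3 <= 10: swap with position 0, array becomes [3, 17, 13, 3, 10]
arr[1]=17 > 10: no swap
arr[2]=13 > 10: no swap
arr[3]=3 <= 10: swap with position 1, array becomes [3, 3, 13, 17, 10]

Place pivot at position 2: [3, 3, 10, 17, 13]
Pivot position: 2

After partitioning with pivot 10, the array becomes [3, 3, 10, 17, 13]. The pivot is placed at index 2. All elements to the left of the pivot are <= 10, and all elements to the right are > 10.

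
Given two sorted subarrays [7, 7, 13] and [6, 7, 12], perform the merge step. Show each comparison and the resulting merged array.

Merging process:

Compare 7 vs 6: take 6 from right. Merged: [6]
Compare 7 vs 7: take 7 from left. Merged: [6, 7]
Compare 7 vs 7: take 7 from left. Merged: [6, 7, 7]
Compare 13 vs 7: take 7 from right. Merged: [6, 7, 7, 7]
Compare 13 vs 12: take 12 from right. Merged: [6, 7, 7, 7, 12]
Append remaining from left: [13]. Merged: [6, 7, 7, 7, 12, 13]

Final merged array: [6, 7, 7, 7, 12, 13]
Total comparisons: 5

The merged array is [6, 7, 7, 7, 12, 13], requiring 5 comparisons. The merge step runs in O(n) time where n is the total number of elements.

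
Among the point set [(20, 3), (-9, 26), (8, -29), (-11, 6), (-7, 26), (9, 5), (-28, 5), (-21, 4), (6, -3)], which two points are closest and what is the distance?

Computing all pairwise distances among 9 points:

d((20, 3), (-9, 26)) = 37.0135
d((20, 3), (8, -29)) = 34.176
d((20, 3), (-11, 6)) = 31.1448
d((20, 3), (-7, 26)) = 35.4683
d((20, 3), (9, 5)) = 11.1803
d((20, 3), (-28, 5)) = 48.0416
d((20, 3), (-21, 4)) = 41.0122
d((20, 3), (6, -3)) = 15.2315
d((-9, 26), (8, -29)) = 57.5674
d((-9, 26), (-11, 6)) = 20.0998
d((-9, 26), (-7, 26)) = 2.0 <-- minimum
d((-9, 26), (9, 5)) = 27.6586
d((-9, 26), (-28, 5)) = 28.3196
d((-9, 26), (-21, 4)) = 25.0599
d((-9, 26), (6, -3)) = 32.6497
d((8, -29), (-11, 6)) = 39.8246
d((8, -29), (-7, 26)) = 57.0088
d((8, -29), (9, 5)) = 34.0147
d((8, -29), (-28, 5)) = 49.5177
d((8, -29), (-21, 4)) = 43.9318
d((8, -29), (6, -3)) = 26.0768
d((-11, 6), (-7, 26)) = 20.3961
d((-11, 6), (9, 5)) = 20.025
d((-11, 6), (-28, 5)) = 17.0294
d((-11, 6), (-21, 4)) = 10.198
d((-11, 6), (6, -3)) = 19.2354
d((-7, 26), (9, 5)) = 26.4008
d((-7, 26), (-28, 5)) = 29.6985
d((-7, 26), (-21, 4)) = 26.0768
d((-7, 26), (6, -3)) = 31.7805
d((9, 5), (-28, 5)) = 37.0
d((9, 5), (-21, 4)) = 30.0167
d((9, 5), (6, -3)) = 8.544
d((-28, 5), (-21, 4)) = 7.0711
d((-28, 5), (6, -3)) = 34.9285
d((-21, 4), (6, -3)) = 27.8927

Closest pair: (-9, 26) and (-7, 26) with distance 2.0

The closest pair is (-9, 26) and (-7, 26) with Euclidean distance 2.0. For 9 points, brute-force pairwise comparison is shown above. For large n, the divide-and-conquer algorithm (sort by x, recurse on halves, check the dividing strip) achieves O(n log n).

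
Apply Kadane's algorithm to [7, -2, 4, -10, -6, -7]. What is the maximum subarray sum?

Using Kadane's algorithm on [7, -2, 4, -10, -6, -7]:

Scanning through the array:
Position 1 (value -2): max_ending_here = 5, max_so_far = 7
Position 2 (value 4): max_ending_here = 9, max_so_far = 9
Position 3 (value -10): max_ending_here = -1, max_so_far = 9
Position 4 (value -6): max_ending_here = -6, max_so_far = 9
Position 5 (value -7): max_ending_here = -7, max_so_far = 9

Maximum subarray: [7, -2, 4]
Maximum sum: 9

The maximum subarray is [7, -2, 4] with sum 9. This subarray runs from index 0 to index 2.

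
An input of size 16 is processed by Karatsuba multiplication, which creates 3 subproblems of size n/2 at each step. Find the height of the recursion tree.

For divide and conquer with division factor 2:

Problem sizes at each level:
Level 0: 16
Level 1: 8
Level 2: 4
Level 3: 2
Level 4: 1

The root is level 0 and the size-1 base case is level 4 (the tree spans levels 0 through 4, i.e. 5 levels counting the root), so the depth is the number of divisions: log_2(16) = 4

The recursion tree depth is log_2(16) = 4. At each level, the problem size is divided by 2, so it takes 4 divisions to reduce to a base case of size 1. The algorithm makes 3 recursive calls at each level.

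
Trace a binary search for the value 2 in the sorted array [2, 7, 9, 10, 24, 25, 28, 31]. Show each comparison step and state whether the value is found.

Binary search for 2 in [2, 7, 9, 10, 24, 25, 28, 31]:

lo=0, hi=7, mid=3, arr[mid]=10 -> 10 > 2, search left half
lo=0, hi=2, mid=1, arr[mid]=7 -> 7 > 2, search left half
lo=0, hi=0, mid=0, arr[mid]=2 -> Found target at index 0!

Binary search finds 2 at index 0 after 3 comparisons. The search repeatedly halves the search space by comparing with the middle element.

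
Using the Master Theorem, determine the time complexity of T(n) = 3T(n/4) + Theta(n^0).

Master Theorem for T(n) = 3T(n/4) + O(n^0):

a = 3, b = 4, c = 0
log_b(a) = log_4(3) = 0.7925

Case 1: c = 0 < log_4(3) = 0.7925
T(n) = O(n^(log_4 3))

For T(n) = 3T(n/4) + O(n^0): log_4(3) = 0.7925. This is Case 1 of the Master Theorem (c < log_b(a), work dominated by leaves), giving O(n^(log_4 3)).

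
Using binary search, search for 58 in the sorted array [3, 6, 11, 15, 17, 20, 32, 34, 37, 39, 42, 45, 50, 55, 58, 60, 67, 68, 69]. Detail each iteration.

Binary search for 58 in [3, 6, 11, 15, 17, 20, 32, 34, 37, 39, 42, 45, 50, 55, 58, 60, 67, 68, 69]:

lo=0, hi=18, mid=9, arr[mid]=39 -> 39 < 58, search right half
lo=10, hi=18, mid=14, arr[mid]=58 -> Found target at index 14!

Binary search finds 58 at index 14 after 2 comparisons. The search repeatedly halves the search space by comparing with the middle element.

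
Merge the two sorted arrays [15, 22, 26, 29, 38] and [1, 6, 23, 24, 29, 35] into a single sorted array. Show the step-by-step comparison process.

Merging process:

Compare 15 vs 1: take 1 from right. Merged: [1]
Compare 15 vs 6: take 6 from right. Merged: [1, 6]
Compare 15 vs 23: take 15 from left. Merged: [1, 6, 15]
Compare 22 vs 23: take 22 from left. Merged: [1, 6, 15, 22]
Compare 26 vs 23: take 23 from right. Merged: [1, 6, 15, 22, 23]
Compare 26 vs 24: take 24 from right. Merged: [1, 6, 15, 22, 23, 24]
Compare 26 vs 29: take 26 from left. Merged: [1, 6, 15, 22, 23, 24, 26]
Compare 29 vs 29: take 29 from left. Merged: [1, 6, 15, 22, 23, 24, 26, 29]
Compare 38 vs 29: take 29 from right. Merged: [1, 6, 15, 22, 23, 24, 26, 29, 29]
Compare 38 vs 35: take 35 from right. Merged: [1, 6, 15, 22, 23, 24, 26, 29, 29, 35]
Append remaining from left: [38]. Merged: [1, 6, 15, 22, 23, 24, 26, 29, 29, 35, 38]

Final merged array: [1, 6, 15, 22, 23, 24, 26, 29, 29, 35, 38]
Total comparisons: 10

The merged array is [1, 6, 15, 22, 23, 24, 26, 29, 29, 35, 38], requiring 10 comparisons. The merge step runs in O(n) time where n is the total number of elements.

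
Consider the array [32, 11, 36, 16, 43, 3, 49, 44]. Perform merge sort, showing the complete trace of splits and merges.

Merge sort trace:

Split: [32, 11, 36, 16, 43, 3, 49, 44] -> [32, 11, 36, 16] and [43, 3, 49, 44]
  Split: [32, 11, 36, 16] -> [32, 11] and [36, 16]
    Split: [32, 11] -> [32] and [11]
    Merge: [32] + [11] -> [11, 32]
    Split: [36, 16] -> [36] and [16]
    Merge: [36] + [16] -> [16, 36]
  Merge: [11, 32] + [16, 36] -> [11, 16, 32, 36]
  Split: [43, 3, 49, 44] -> [43, 3] and [49, 44]
    Split: [43, 3] -> [43] and [3]
    Merge: [43] + [3] -> [3, 43]
    Split: [49, 44] -> [49] and [44]
    Merge: [49] + [44] -> [44, 49]
  Merge: [3, 43] + [44, 49] -> [3, 43, 44, 49]
Merge: [11, 16, 32, 36] + [3, 43, 44, 49] -> [3, 11, 16, 32, 36, 43, 44, 49]

Final sorted array: [3, 11, 16, 32, 36, 43, 44, 49]

The merge sort proceeds by recursively splitting the array and merging sorted halves.
After all merges, the sorted array is [3, 11, 16, 32, 36, 43, 44, 49].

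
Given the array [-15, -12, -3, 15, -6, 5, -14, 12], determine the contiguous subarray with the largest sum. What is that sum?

Using Kadane's algorithm on [-15, -12, -3, 15, -6, 5, -14, 12]:

Scanning through the array:
Position 1 (value -12): max_ending_here = -12, max_so_far = -12
Position 2 (value -3): max_ending_here = -3, max_so_far = -3
Position 3 (value 15): max_ending_here = 15, max_so_far = 15
Position 4 (value -6): max_ending_here = 9, max_so_far = 15
Position 5 (value 5): max_ending_here = 14, max_so_far = 15
Position 6 (value -14): max_ending_here = 0, max_so_far = 15
Position 7 (value 12): max_ending_here = 12, max_so_far = 15

Maximum subarray: [15]
Maximum sum: 15

The maximum subarray is [15] with sum 15. This subarray runs from index 3 to index 3.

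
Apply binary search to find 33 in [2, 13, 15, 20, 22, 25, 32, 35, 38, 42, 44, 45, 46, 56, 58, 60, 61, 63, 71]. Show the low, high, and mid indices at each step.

Binary search for 33 in [2, 13, 15, 20, 22, 25, 32, 35, 38, 42, 44, 45, 46, 56, 58, 60, 61, 63, 71]:

lo=0, hi=18, mid=9, arr[mid]=42 -> 42 > 33, search left half
lo=0, hi=8, mid=4, arr[mid]=22 -> 22 < 33, search right half
lo=5, hi=8, mid=6, arr[mid]=32 -> 32 < 33, search right half
lo=7, hi=8, mid=7, arr[mid]=35 -> 35 > 33, search left half
lo=7 > hi=6, target 33 not found

Binary search determines that 33 is not in the array after 4 comparisons. The search space was exhausted without finding the target.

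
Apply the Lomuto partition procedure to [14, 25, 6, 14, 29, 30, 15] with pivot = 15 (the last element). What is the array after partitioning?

Lomuto partition with pivot = 15:

Initial array: [14, 25, 6, 14, 29, 30, 15]

arr[0]=14 <= 15: swap with position 0, array becomes [14, 25, 6, 14, 29, 30, 15]
arr[1]=25 > 15: no swap
arr[2]=6 <= 15: swap with position 1, array becomes [14, 6, 25, 14, 29, 30, 15]
arr[3]=14 <= 15: swap with position 2, array becomes [14, 6, 14, 25, 29, 30, 15]
arr[4]=29 > 15: no swap
arr[5]=30 > 15: no swap

Place pivot at position 3: [14, 6, 14, 15, 29, 30, 25]
Pivot position: 3

After partitioning with pivot 15, the array becomes [14, 6, 14, 15, 29, 30, 25]. The pivot is placed at index 3. All elements to the left of the pivot are <= 15, and all elements to the right are > 15.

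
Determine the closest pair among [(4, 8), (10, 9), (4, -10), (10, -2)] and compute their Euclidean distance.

Computing all pairwise distances among 4 points:

d((4, 8), (10, 9)) = 6.0828 <-- minimum
d((4, 8), (4, -10)) = 18.0
d((4, 8), (10, -2)) = 11.6619
d((10, 9), (4, -10)) = 19.9249
d((10, 9), (10, -2)) = 11.0
d((4, -10), (10, -2)) = 10.0

Closest pair: (4, 8) and (10, 9) with distance 6.0828

The closest pair is (4, 8) and (10, 9) with Euclidean distance 6.0828. For 4 points, brute-force pairwise comparison is shown above. For large n, the divide-and-conquer algorithm (sort by x, recurse on halves, check the dividing strip) achieves O(n log n).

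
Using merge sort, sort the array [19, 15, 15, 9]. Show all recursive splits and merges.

Merge sort trace:

Split: [19, 15, 15, 9] -> [19, 15] and [15, 9]
  Split: [19, 15] -> [19] and [15]
  Merge: [19] + [15] -> [15, 19]
  Split: [15, 9] -> [15] and [9]
  Merge: [15] + [9] -> [9, 15]
Merge: [15, 19] + [9, 15] -> [9, 15, 15, 19]

Final sorted array: [9, 15, 15, 19]

The merge sort proceeds by recursively splitting the array and merging sorted halves.
After all merges, the sorted array is [9, 15, 15, 19].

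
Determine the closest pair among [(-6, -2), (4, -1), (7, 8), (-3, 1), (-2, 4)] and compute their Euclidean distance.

Computing all pairwise distances among 5 points:

d((-6, -2), (4, -1)) = 10.0499
d((-6, -2), (7, 8)) = 16.4012
d((-6, -2), (-3, 1)) = 4.2426
d((-6, -2), (-2, 4)) = 7.2111
d((4, -1), (7, 8)) = 9.4868
d((4, -1), (-3, 1)) = 7.2801
d((4, -1), (-2, 4)) = 7.8102
d((7, 8), (-3, 1)) = 12.2066
d((7, 8), (-2, 4)) = 9.8489
d((-3, 1), (-2, 4)) = 3.1623 <-- minimum

Closest pair: (-3, 1) and (-2, 4) with distance 3.1623

The closest pair is (-3, 1) and (-2, 4) with Euclidean distance 3.1623. For 5 points, brute-force pairwise comparison is shown above. For large n, the divide-and-conquer algorithm (sort by x, recurse on halves, check the dividing strip) achieves O(n log n).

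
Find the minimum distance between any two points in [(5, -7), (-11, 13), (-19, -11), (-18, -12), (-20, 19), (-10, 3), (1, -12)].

Computing all pairwise distances among 7 points:

d((5, -7), (-11, 13)) = 25.6125
d((5, -7), (-19, -11)) = 24.3311
d((5, -7), (-18, -12)) = 23.5372
d((5, -7), (-20, 19)) = 36.0694
d((5, -7), (-10, 3)) = 18.0278
d((5, -7), (1, -12)) = 6.4031
d((-11, 13), (-19, -11)) = 25.2982
d((-11, 13), (-18, -12)) = 25.9615
d((-11, 13), (-20, 19)) = 10.8167
d((-11, 13), (-10, 3)) = 10.0499
d((-11, 13), (1, -12)) = 27.7308
d((-19, -11), (-18, -12)) = 1.4142 <-- minimum
d((-19, -11), (-20, 19)) = 30.0167
d((-19, -11), (-10, 3)) = 16.6433
d((-19, -11), (1, -12)) = 20.025
d((-18, -12), (-20, 19)) = 31.0644
d((-18, -12), (-10, 3)) = 17.0
d((-18, -12), (1, -12)) = 19.0
d((-20, 19), (-10, 3)) = 18.868
d((-20, 19), (1, -12)) = 37.4433
d((-10, 3), (1, -12)) = 18.6011

Closest pair: (-19, -11) and (-18, -12) with distance 1.4142

The closest pair is (-19, -11) and (-18, -12) with Euclidean distance 1.4142. For 7 points, brute-force pairwise comparison is shown above. For large n, the divide-and-conquer algorithm (sort by x, recurse on halves, check the dividing strip) achieves O(n log n).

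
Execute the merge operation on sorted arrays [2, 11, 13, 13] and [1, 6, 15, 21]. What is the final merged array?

Merging process:

Compare 2 vs 1: take 1 from right. Merged: [1]
Compare 2 vs 6: take 2 from left. Merged: [1, 2]
Compare 11 vs 6: take 6 from right. Merged: [1, 2, 6]
Compare 11 vs 15: take 11 from left. Merged: [1, 2, 6, 11]
Compare 13 vs 15: take 13 from left. Merged: [1, 2, 6, 11, 13]
Compare 13 vs 15: take 13 from left. Merged: [1, 2, 6, 11, 13, 13]
Append remaining from right: [15, 21]. Merged: [1, 2, 6, 11, 13, 13, 15, 21]

Final merged array: [1, 2, 6, 11, 13, 13, 15, 21]
Total comparisons: 6

The merged array is [1, 2, 6, 11, 13, 13, 15, 21], requiring 6 comparisons. The merge step runs in O(n) time where n is the total number of elements.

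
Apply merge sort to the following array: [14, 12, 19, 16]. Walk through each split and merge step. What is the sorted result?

Merge sort trace:

Split: [14, 12, 19, 16] -> [14, 12] and [19, 16]
  Split: [14, 12] -> [14] and [12]
  Merge: [14] + [12] -> [12, 14]
  Split: [19, 16] -> [19] and [16]
  Merge: [19] + [16] -> [16, 19]
Merge: [12, 14] + [16, 19] -> [12, 14, 16, 19]

Final sorted array: [12, 14, 16, 19]

The merge sort proceeds by recursively splitting the array and merging sorted halves.
After all merges, the sorted array is [12, 14, 16, 19].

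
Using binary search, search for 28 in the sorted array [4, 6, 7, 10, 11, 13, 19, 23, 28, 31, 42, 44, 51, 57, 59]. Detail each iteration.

Binary search for 28 in [4, 6, 7, 10, 11, 13, 19, 23, 28, 31, 42, 44, 51, 57, 59]:

lo=0, hi=14, mid=7, arr[mid]=23 -> 23 < 28, search right half
lo=8, hi=14, mid=11, arr[mid]=44 -> 44 > 28, search left half
lo=8, hi=10, mid=9, arr[mid]=31 -> 31 > 28, search left half
lo=8, hi=8, mid=8, arr[mid]=28 -> Found target at index 8!

Binary search finds 28 at index 8 after 4 comparisons. The search repeatedly halves the search space by comparing with the middle element.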